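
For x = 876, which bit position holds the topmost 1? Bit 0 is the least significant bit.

876 = 1101101100
The topmost 1 is at position 9 (since 2^9 = 512 ≤ 876 < 1024).

9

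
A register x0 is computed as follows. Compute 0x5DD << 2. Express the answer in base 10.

6004

0x5DD = 0010111011101
shift left by 2 → 1011101110100 = 6004
(equivalently, 1501 × 2^2 = 1501 × 4)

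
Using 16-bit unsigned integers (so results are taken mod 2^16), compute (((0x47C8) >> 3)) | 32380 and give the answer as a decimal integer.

0x47C8 = 0100011111001000
→ >> 3 → 0000100011111001 = 2297
32380 = 0111111001111100
→ | → 0111111011111101 = 32509

32509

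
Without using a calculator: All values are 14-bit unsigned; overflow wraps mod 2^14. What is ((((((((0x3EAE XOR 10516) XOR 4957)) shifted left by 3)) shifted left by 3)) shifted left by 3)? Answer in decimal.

3584

0x3EAE = 11111010101110
10516 = 10100100010100
→ XOR → 01011110111010 = 6074
4957 = 01001101011101
→ XOR → 00010011100111 = 1255
→ shifted left by 3 (mod 2^14) → 10011100111000 = 10040
→ shifted left by 3 (mod 2^14) → 11100111000000 = 14784
→ shifted left by 3 (mod 2^14) → 00111000000000 = 3584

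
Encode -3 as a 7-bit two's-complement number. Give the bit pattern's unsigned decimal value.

3 in 7 bits: 0000011
Invert: 1111100
Add 1:  1111101 = 125
(Check: 2^7 - 3 = 128 - 3 = 125.)

125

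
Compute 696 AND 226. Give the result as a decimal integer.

160

696 = 1010111000
226 = 0011100010
AND → 0010100000 = 160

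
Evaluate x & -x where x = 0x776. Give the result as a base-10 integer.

x = 11101110110 = 1910
-x (two's complement) = …00010001010
AND   = 00000000010 = 2
(x & -x isolates the lowest set bit of x.)

2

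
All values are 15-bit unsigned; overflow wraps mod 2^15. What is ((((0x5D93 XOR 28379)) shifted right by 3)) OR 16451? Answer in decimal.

18027

0x5D93 = 101110110010011
28379 = 110111011011011
→ XOR → 011001101001000 = 13128
→ shifted right by 3 → 000011001101001 = 1641
16451 = 100000001000011
→ OR → 100011001101011 = 18027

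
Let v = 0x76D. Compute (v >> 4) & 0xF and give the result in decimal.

v = 11101101101
Shift right by 4: 1110110
Mask low 4 bits: 0110 = 6

6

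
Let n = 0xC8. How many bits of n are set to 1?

3

0xC8 = 11001000
Count the 1s: 1 + 1 + 1 = 3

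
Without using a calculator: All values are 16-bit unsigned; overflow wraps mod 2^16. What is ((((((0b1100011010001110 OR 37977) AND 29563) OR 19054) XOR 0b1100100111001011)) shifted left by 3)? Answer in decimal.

40352

0b1100011010001110 = 1100011010001110
37977 = 1001010001011001
→ OR → 1101011011011111 = 55007
29563 = 0111001101111011
→ AND → 0101001001011011 = 21083
19054 = 0100101001101110
→ OR → 0101101001111111 = 23167
0b1100100111001011 = 1100100111001011
→ XOR → 1001001110110100 = 37812
→ shifted left by 3 (mod 2^16) → 1001110110100000 = 40352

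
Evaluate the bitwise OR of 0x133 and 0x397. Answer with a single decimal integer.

0x133 = 0100110011
0x397 = 1110010111
 OR → 1110110111 = 951

951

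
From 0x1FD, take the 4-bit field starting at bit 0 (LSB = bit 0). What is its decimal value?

v = 000111111101
Shift right by 0: 000111111101
Mask low 4 bits: 1101 = 13

13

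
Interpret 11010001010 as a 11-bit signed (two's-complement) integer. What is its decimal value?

-374

pattern = 11010001010 (MSB is 1 ⇒ negative)
Invert: 00101110101, add 1 → 00101110110 = 374, so the value is -374.
(Equivalently: 1674 - 2^11 = 1674 - 2048 = -374.)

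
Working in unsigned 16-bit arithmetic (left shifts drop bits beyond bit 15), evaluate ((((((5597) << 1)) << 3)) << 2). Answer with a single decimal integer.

5597 = 0001010111011101
→ << 1 (mod 2^16) → 0010101110111010 = 11194
→ << 3 (mod 2^16) → 0101110111010000 = 24016
→ << 2 (mod 2^16) → 0111011101000000 = 30528

30528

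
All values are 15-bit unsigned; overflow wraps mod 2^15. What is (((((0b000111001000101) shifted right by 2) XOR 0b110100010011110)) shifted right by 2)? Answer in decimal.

0b000111001000101 = 000111001000101
→ shifted right by 2 → 000001110010001 = 913
0b110100010011110 = 110100010011110
→ XOR → 110101100001111 = 27407
→ shifted right by 2 → 001101011000011 = 6851

6851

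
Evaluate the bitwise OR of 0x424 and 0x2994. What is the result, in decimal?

11700

0x424 = 00010000100100
0x2994 = 10100110010100
 OR → 10110110110100 = 11700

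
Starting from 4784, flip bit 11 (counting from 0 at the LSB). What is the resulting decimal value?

x = 01001010110000
bit 11 is currently 0; toggle it via x ^ (1 << 11) = x ^ 2048
→ 01101010110000 = 6832

6832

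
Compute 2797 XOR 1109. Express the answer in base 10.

2797 = 101011101101
1109 = 010001010101
XOR → 111010111000 = 3768

3768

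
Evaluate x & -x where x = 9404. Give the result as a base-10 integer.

x = 10010010111100 = 9404
-x (two's complement) = …01101101000100
AND   = 00000000000100 = 4
(x & -x isolates the lowest set bit of x.)

4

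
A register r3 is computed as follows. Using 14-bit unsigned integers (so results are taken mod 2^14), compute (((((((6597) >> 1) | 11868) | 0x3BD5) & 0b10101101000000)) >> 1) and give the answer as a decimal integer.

6597 = 01100111000101
→ >> 1 → 00110011100010 = 3298
11868 = 10111001011100
→ | → 10111011111110 = 12030
0x3BD5 = 11101111010101
→ | → 11111111111111 = 16383
0b10101101000000 = 10101101000000
→ & → 10101101000000 = 11072
→ >> 1 → 01010110100000 = 5536

5536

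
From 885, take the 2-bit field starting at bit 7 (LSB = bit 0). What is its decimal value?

2

v = 01101110101
Shift right by 7: 0110
Mask low 2 bits: 10 = 2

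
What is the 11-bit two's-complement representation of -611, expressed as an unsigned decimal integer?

1437

611 in 11 bits: 01001100011
Invert: 10110011100
Add 1:  10110011101 = 1437
(Check: 2^11 - 611 = 2048 - 611 = 1437.)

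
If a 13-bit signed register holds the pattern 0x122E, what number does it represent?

pattern = 1001000101110 (MSB is 1 ⇒ negative)
Invert: 0110111010001, add 1 → 0110111010010 = 3538, so the value is -3538.
(Equivalently: 4654 - 2^13 = 4654 - 8192 = -3538.)

-3538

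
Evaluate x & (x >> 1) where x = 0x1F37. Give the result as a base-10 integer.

3859

x = 1111100110111 = 7991
x>>1 = 0111110011011
AND  = 0111100010011 = 3859
(x & (x >> 1) has a 1 wherever x has two consecutive 1 bits.)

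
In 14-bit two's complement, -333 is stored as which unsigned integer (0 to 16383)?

333 in 14 bits: 00000101001101
Invert: 11111010110010
Add 1:  11111010110011 = 16051
(Check: 2^14 - 333 = 16384 - 333 = 16051.)

16051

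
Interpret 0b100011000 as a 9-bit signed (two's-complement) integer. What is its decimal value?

pattern = 100011000 (MSB is 1 ⇒ negative)
Invert: 011100111, add 1 → 011101000 = 232, so the value is -232.
(Equivalently: 280 - 2^9 = 280 - 512 = -232.)

-232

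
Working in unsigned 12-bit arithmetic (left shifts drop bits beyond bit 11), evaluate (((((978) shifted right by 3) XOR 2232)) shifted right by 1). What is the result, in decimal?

978 = 001111010010
→ shifted right by 3 → 000001111010 = 122
2232 = 100010111000
→ XOR → 100011000010 = 2242
→ shifted right by 1 → 010001100001 = 1121

1121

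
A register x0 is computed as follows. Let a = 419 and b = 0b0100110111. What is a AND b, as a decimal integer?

291

419 = 110100011
b = 100110111
AND → 100100011 = 291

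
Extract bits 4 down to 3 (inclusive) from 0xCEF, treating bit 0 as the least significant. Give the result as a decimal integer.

1

v = 0000110011101111
Shift right by 3: 0000110011101
Mask low 2 bits: 01 = 1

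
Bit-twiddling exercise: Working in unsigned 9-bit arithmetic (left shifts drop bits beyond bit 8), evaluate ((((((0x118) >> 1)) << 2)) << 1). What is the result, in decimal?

0x118 = 100011000
→ >> 1 → 010001100 = 140
→ << 2 (mod 2^9) → 000110000 = 48
→ << 1 (mod 2^9) → 001100000 = 96

96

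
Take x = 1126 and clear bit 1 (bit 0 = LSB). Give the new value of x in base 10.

1124

x = 10001100110
bit 1 is currently 1; clear it via x & ~(1 << 1) = x & ~2
→ 10001100100 = 1124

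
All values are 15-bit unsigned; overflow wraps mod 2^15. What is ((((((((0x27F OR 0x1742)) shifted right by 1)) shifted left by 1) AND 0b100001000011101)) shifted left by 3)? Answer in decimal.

4320

0x27F = 000001001111111
0x1742 = 001011101000010
→ OR → 001011101111111 = 6015
→ shifted right by 1 → 000101110111111 = 3007
→ shifted left by 1 (mod 2^15) → 001011101111110 = 6014
0b100001000011101 = 100001000011101
→ AND → 000001000011100 = 540
→ shifted left by 3 (mod 2^15) → 001000011100000 = 4320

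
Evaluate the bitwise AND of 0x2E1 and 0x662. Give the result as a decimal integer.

0x2E1 = 01011100001
0x662 = 11001100010
AND → 01001100000 = 608

608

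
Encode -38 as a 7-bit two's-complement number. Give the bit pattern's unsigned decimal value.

90

38 in 7 bits: 0100110
Invert: 1011001
Add 1:  1011010 = 90
(Check: 2^7 - 38 = 128 - 38 = 90.)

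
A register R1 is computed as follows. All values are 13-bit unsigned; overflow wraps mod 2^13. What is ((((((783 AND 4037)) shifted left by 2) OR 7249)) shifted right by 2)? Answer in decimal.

783 = 0001100001111
4037 = 0111111000101
→ AND → 0001100000101 = 773
→ shifted left by 2 (mod 2^13) → 0110000010100 = 3092
7249 = 1110001010001
→ OR → 1110001010101 = 7253
→ shifted right by 2 → 0011100010101 = 1813

1813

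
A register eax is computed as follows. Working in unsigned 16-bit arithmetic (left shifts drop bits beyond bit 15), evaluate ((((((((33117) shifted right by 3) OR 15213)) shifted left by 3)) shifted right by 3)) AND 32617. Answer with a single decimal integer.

7017

33117 = 1000000101011101
→ shifted right by 3 → 0001000000101011 = 4139
15213 = 0011101101101101
→ OR → 0011101101101111 = 15215
→ shifted left by 3 (mod 2^16) → 1101101101111000 = 56184
→ shifted right by 3 → 0001101101101111 = 7023
32617 = 0111111101101001
→ AND → 0001101101101001 = 7017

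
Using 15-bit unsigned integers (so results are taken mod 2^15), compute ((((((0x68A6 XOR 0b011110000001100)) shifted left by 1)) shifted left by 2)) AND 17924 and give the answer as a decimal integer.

1024

0x68A6 = 110100010100110
0b011110000001100 = 011110000001100
→ XOR → 101010010101010 = 21674
→ shifted left by 1 (mod 2^15) → 010100101010100 = 10580
→ shifted left by 2 (mod 2^15) → 010010101010000 = 9552
17924 = 100011000000100
→ AND → 000010000000000 = 1024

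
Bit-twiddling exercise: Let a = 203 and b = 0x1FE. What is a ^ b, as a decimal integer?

309

203 = 011001011
0x1FE = 111111110
XOR → 100110101 = 309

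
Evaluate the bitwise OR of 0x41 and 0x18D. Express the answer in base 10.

461

0x41 = 001000001
0x18D = 110001101
 OR → 111001101 = 461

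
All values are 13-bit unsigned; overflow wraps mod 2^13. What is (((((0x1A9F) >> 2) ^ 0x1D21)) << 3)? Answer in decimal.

0x1A9F = 1101010011111
→ >> 2 → 0011010100111 = 1703
0x1D21 = 1110100100001
→ ^ → 1101110000110 = 7046
→ << 3 (mod 2^13) → 1110000110000 = 7216

7216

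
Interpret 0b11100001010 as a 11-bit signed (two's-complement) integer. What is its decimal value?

-246

pattern = 11100001010 (MSB is 1 ⇒ negative)
Invert: 00011110101, add 1 → 00011110110 = 246, so the value is -246.
(Equivalently: 1802 - 2^11 = 1802 - 2048 = -246.)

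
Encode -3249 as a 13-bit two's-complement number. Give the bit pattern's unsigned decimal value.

4943

3249 in 13 bits: 0110010110001
Invert: 1001101001110
Add 1:  1001101001111 = 4943
(Check: 2^13 - 3249 = 8192 - 3249 = 4943.)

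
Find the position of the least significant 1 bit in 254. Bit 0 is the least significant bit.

254 = 11111110
Trailing zeros: 1, so the lowest set bit is bit 1 (value 2).

1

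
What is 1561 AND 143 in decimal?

9

1561 = 11000011001
143 = 00010001111
AND → 00000001001 = 9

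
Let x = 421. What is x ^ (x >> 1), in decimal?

375

x = 110100101 = 421
x>>1 = 011010010
XOR  = 101110111 = 375
(x ^ (x >> 1) gives the standard binary-reflected Gray code of x.)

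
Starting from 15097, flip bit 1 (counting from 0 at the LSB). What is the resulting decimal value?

x = 11101011111001
bit 1 is currently 0; toggle it via x ^ (1 << 1) = x ^ 2
→ 11101011111011 = 15099

15099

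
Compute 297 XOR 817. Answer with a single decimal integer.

536

297 = 0100101001
817 = 1100110001
XOR → 1000011000 = 536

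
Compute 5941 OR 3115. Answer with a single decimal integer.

7999

5941 = 1011100110101
3115 = 0110000101011
 OR → 1111100111111 = 7999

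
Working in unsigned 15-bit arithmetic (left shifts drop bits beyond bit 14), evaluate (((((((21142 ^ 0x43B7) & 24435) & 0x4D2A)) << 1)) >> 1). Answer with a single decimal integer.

288

21142 = 101001010010110
0x43B7 = 100001110110111
→ ^ → 001000100100001 = 4385
24435 = 101111101110011
→ & → 001000100100001 = 4385
0x4D2A = 100110100101010
→ & → 000000100100000 = 288
→ << 1 (mod 2^15) → 000001001000000 = 576
→ >> 1 → 000000100100000 = 288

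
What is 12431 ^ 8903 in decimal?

12431 = 11000010001111
8903 = 10001011000111
XOR → 01001001001000 = 4680

4680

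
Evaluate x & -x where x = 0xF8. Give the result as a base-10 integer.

x = 11111000 = 248
-x (two's complement) = …00001000
AND   = 00001000 = 8
(x & -x isolates the lowest set bit of x.)

8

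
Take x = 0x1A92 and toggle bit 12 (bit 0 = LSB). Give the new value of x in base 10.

2706

x = 1101010010010
bit 12 is currently 1; toggle it via x ^ (1 << 12) = x ^ 4096
→ 0101010010010 = 2706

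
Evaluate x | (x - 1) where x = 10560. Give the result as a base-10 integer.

10623

x = 10100101000000 = 10560
x - 1 = 10100100111111
OR    = 10100101111111 = 10623
(x | (x - 1) sets all bits below the lowest set bit.)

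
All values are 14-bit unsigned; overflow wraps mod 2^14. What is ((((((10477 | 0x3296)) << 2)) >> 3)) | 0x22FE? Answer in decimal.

10477 = 10100011101101
0x3296 = 11001010010110
→ | → 11101011111111 = 15103
→ << 2 (mod 2^14) → 10101111111100 = 11260
→ >> 3 → 00010101111111 = 1407
0x22FE = 10001011111110
→ | → 10011111111111 = 10239

10239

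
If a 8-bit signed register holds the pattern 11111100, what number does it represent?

-4

pattern = 11111100 (MSB is 1 ⇒ negative)
Invert: 00000011, add 1 → 00000100 = 4, so the value is -4.
(Equivalently: 252 - 2^8 = 252 - 256 = -4.)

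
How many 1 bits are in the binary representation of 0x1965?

7

0x1965 = 1100101100101
Count the 1s: 1 + 1 + 1 + 1 + 1 + 1 + 1 = 7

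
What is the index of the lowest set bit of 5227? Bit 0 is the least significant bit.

0

5227 = 1010001101011
Trailing zeros: 0, so the lowest set bit is bit 0 (value 1).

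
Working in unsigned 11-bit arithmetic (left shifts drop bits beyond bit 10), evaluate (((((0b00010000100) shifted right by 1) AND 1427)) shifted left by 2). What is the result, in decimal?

0b00010000100 = 00010000100
→ shifted right by 1 → 00001000010 = 66
1427 = 10110010011
→ AND → 00000000010 = 2
→ shifted left by 2 (mod 2^11) → 00000001000 = 8

8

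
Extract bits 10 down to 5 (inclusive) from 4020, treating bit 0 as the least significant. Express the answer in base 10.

61

v = 0111110110100
Shift right by 5: 01111101
Mask low 6 bits: 111101 = 61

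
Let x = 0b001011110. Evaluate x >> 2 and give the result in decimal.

23

x = 1011110
shift right by 2 → 0010111 = 23
(equivalently, floor(94 / 4))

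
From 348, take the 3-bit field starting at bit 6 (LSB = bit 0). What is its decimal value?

5

v = 101011100
Shift right by 6: 101
Mask low 3 bits: 101 = 5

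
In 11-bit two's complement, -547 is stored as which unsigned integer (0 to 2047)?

547 in 11 bits: 01000100011
Invert: 10111011100
Add 1:  10111011101 = 1501
(Check: 2^11 - 547 = 2048 - 547 = 1501.)

1501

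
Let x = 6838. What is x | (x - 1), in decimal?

6839

x = 1101010110110 = 6838
x - 1 = 1101010110101
OR    = 1101010110111 = 6839
(x | (x - 1) sets all bits below the lowest set bit.)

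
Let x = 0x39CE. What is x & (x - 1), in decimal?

14796

x = 11100111001110 = 14798
x - 1 = 11100111001101
AND   = 11100111001100 = 14796
(x & (x - 1) clears the lowest set bit of x.)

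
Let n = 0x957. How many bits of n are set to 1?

7

0x957 = 100101010111
Count the 1s: 1 + 1 + 1 + 1 + 1 + 1 + 1 = 7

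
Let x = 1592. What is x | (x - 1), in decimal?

1599

x = 11000111000 = 1592
x - 1 = 11000110111
OR    = 11000111111 = 1599
(x | (x - 1) sets all bits below the lowest set bit.)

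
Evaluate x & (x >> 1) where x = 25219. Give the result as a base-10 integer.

8193

x = 110001010000011 = 25219
x>>1 = 011000101000001
AND  = 010000000000001 = 8193
(x & (x >> 1) has a 1 wherever x has two consecutive 1 bits.)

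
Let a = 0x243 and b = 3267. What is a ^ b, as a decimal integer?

0x243 = 001001000011
3267 = 110011000011
XOR → 111010000000 = 3712

3712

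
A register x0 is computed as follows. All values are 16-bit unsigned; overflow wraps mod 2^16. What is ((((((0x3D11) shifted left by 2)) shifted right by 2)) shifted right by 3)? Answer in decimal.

1954

0x3D11 = 0011110100010001
→ shifted left by 2 (mod 2^16) → 1111010001000100 = 62532
→ shifted right by 2 → 0011110100010001 = 15633
→ shifted right by 3 → 0000011110100010 = 1954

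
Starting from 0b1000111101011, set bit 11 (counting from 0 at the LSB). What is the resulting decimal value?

6635

x = 1000111101011
bit 11 is currently 0; set it via x | (1 << 11) = x | 2048
→ 1100111101011 = 6635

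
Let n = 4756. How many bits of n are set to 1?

5

4756 = 1001010010100
Count the 1s: 1 + 1 + 1 + 1 + 1 = 5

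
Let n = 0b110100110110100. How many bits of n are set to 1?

n = 110100110110100
Count the 1s: 1 + 1 + 1 + 1 + 1 + 1 + 1 + 1 = 8

8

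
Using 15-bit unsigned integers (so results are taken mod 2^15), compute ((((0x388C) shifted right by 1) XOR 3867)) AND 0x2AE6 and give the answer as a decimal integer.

0x388C = 011100010001100
→ shifted right by 1 → 001110001000110 = 7238
3867 = 000111100011011
→ XOR → 001001101011101 = 4957
0x2AE6 = 010101011100110
→ AND → 000001001000100 = 580

580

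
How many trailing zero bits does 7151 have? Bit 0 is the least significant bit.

7151 = 1101111101111
Trailing zeros: 0, so the lowest set bit is bit 0 (value 1).

0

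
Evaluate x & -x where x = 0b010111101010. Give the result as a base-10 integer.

x = 10111101010 = 1514
-x (two's complement) = …01000010110
AND   = 00000000010 = 2
(x & -x isolates the lowest set bit of x.)

2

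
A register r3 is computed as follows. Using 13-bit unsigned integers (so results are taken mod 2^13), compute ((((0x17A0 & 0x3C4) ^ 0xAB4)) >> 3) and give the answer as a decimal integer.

294

0x17A0 = 1011110100000
0x3C4 = 0001111000100
→ & → 0001110000000 = 896
0xAB4 = 0101010110100
→ ^ → 0100100110100 = 2356
→ >> 3 → 0000100100110 = 294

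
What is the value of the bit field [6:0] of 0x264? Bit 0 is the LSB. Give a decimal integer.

v = 1001100100
Shift right by 0: 1001100100
Mask low 7 bits: 1100100 = 100

100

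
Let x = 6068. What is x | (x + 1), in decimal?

x = 1011110110100 = 6068
x + 1 = 1011110110101
OR    = 1011110110101 = 6069
(x | (x + 1) sets the lowest cleared bit.)

6069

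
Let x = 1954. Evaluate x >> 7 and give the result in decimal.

15

1954 = 11110100010
shift right by 7 → 00000001111 = 15
(equivalently, floor(1954 / 128))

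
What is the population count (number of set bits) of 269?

269 = 100001101
Count the 1s: 1 + 1 + 1 + 1 = 4

4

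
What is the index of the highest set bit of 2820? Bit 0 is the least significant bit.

11

2820 = 101100000100
The topmost 1 is at position 11 (since 2^11 = 2048 ≤ 2820 < 4096).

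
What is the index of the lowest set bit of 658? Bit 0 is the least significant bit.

1

658 = 1010010010
Trailing zeros: 1, so the lowest set bit is bit 1 (value 2).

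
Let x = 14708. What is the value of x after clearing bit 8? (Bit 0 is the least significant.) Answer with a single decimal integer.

14452

x = 11100101110100
bit 8 is currently 1; clear it via x & ~(1 << 8) = x & ~256
→ 11100001110100 = 14452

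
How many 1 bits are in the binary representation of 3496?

3496 = 110110101000
Count the 1s: 1 + 1 + 1 + 1 + 1 + 1 = 6

6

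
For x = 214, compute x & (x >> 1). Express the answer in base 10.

66

x = 11010110 = 214
x>>1 = 01101011
AND  = 01000010 = 66
(x & (x >> 1) has a 1 wherever x has two consecutive 1 bits.)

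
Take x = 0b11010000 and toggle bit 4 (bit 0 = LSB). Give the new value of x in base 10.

192

x = 11010000
bit 4 is currently 1; toggle it via x ^ (1 << 4) = x ^ 16
→ 11000000 = 192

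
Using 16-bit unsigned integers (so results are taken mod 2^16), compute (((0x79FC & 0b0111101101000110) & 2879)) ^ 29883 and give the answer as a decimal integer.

0x79FC = 0111100111111100
0b0111101101000110 = 0111101101000110
→ & → 0111100101000100 = 31044
2879 = 0000101100111111
→ & → 0000100100000100 = 2308
29883 = 0111010010111011
→ ^ → 0111110110111111 = 32191

32191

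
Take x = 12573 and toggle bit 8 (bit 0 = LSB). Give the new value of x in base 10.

x = 11000100011101
bit 8 is currently 1; toggle it via x ^ (1 << 8) = x ^ 256
→ 11000000011101 = 12317

12317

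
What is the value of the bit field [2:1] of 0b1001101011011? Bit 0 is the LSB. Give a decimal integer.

1

v = 1001101011011
Shift right by 1: 100110101101
Mask low 2 bits: 01 = 1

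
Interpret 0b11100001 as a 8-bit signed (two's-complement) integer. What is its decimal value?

pattern = 11100001 (MSB is 1 ⇒ negative)
Invert: 00011110, add 1 → 00011111 = 31, so the value is -31.
(Equivalently: 225 - 2^8 = 225 - 256 = -31.)

-31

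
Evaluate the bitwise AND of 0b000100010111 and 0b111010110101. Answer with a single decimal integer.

21

a = 000100010111
b = 111010110101
AND → 000000010101 = 21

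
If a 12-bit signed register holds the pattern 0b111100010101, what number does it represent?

-235

pattern = 111100010101 (MSB is 1 ⇒ negative)
Invert: 000011101010, add 1 → 000011101011 = 235, so the value is -235.
(Equivalently: 3861 - 2^12 = 3861 - 4096 = -235.)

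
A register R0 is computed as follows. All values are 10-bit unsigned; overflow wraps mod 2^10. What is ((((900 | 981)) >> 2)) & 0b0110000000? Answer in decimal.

128

900 = 1110000100
981 = 1111010101
→ | → 1111010101 = 981
→ >> 2 → 0011110101 = 245
0b0110000000 = 0110000000
→ & → 0010000000 = 128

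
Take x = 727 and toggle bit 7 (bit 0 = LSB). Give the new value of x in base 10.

599

x = 1011010111
bit 7 is currently 1; toggle it via x ^ (1 << 7) = x ^ 128
→ 1001010111 = 599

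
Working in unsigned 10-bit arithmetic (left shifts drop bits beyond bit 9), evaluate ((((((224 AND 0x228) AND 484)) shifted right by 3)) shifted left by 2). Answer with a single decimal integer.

16

224 = 0011100000
0x228 = 1000101000
→ AND → 0000100000 = 32
484 = 0111100100
→ AND → 0000100000 = 32
→ shifted right by 3 → 0000000100 = 4
→ shifted left by 2 (mod 2^10) → 0000010000 = 16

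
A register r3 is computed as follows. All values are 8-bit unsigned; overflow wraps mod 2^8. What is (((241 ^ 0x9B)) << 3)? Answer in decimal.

241 = 11110001
0x9B = 10011011
→ ^ → 01101010 = 106
→ << 3 (mod 2^8) → 01010000 = 80

80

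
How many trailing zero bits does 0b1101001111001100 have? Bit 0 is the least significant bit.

2

0b1101001111001100 = 1101001111001100
Trailing zeros: 2, so the lowest set bit is bit 2 (value 4).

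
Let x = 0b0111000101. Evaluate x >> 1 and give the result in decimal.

226

x = 111000101
shift right by 1 → 011100010 = 226
(equivalently, floor(453 / 2))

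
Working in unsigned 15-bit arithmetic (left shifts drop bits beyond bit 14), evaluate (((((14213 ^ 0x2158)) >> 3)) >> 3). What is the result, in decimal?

91

14213 = 011011110000101
0x2158 = 010000101011000
→ ^ → 001011011011101 = 5853
→ >> 3 → 000001011011011 = 731
→ >> 3 → 000000001011011 = 91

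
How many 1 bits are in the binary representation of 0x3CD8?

0x3CD8 = 11110011011000
Count the 1s: 1 + 1 + 1 + 1 + 1 + 1 + 1 + 1 = 8

8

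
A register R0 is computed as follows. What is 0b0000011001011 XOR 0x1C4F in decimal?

7300

a = 0000011001011
0x1C4F = 1110001001111
XOR → 1110010000100 = 7300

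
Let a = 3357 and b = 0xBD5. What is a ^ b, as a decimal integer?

3357 = 110100011101
0xBD5 = 101111010101
XOR → 011011001000 = 1736

1736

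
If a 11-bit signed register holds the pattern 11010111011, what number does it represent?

-325

pattern = 11010111011 (MSB is 1 ⇒ negative)
Invert: 00101000100, add 1 → 00101000101 = 325, so the value is -325.
(Equivalently: 1723 - 2^11 = 1723 - 2048 = -325.)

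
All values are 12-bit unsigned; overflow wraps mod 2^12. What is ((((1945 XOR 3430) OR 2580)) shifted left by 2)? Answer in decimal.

3068

1945 = 011110011001
3430 = 110101100110
→ XOR → 101011111111 = 2815
2580 = 101000010100
→ OR → 101011111111 = 2815
→ shifted left by 2 (mod 2^12) → 101111111100 = 3068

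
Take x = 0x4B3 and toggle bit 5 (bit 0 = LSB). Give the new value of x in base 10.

x = 0010010110011
bit 5 is currently 1; toggle it via x ^ (1 << 5) = x ^ 32
→ 0010010010011 = 1171

1171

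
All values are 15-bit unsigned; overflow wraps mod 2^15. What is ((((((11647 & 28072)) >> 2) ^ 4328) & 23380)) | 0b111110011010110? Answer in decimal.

32726

11647 = 010110101111111
28072 = 110110110101000
→ & → 010110100101000 = 11560
→ >> 2 → 000101101001010 = 2890
4328 = 001000011101000
→ ^ → 001101110100010 = 7074
23380 = 101101101010100
→ & → 001101100000000 = 6912
0b111110011010110 = 111110011010110
→ | → 111111111010110 = 32726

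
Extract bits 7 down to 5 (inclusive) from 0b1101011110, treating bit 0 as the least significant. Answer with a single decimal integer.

v = 1101011110
Shift right by 5: 11010
Mask low 3 bits: 010 = 2

2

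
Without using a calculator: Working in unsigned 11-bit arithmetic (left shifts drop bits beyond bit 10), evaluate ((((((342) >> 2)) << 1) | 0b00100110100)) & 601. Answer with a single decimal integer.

24

342 = 00101010110
→ >> 2 → 00001010101 = 85
→ << 1 (mod 2^11) → 00010101010 = 170
0b00100110100 = 00100110100
→ | → 00110111110 = 446
601 = 01001011001
→ & → 00000011000 = 24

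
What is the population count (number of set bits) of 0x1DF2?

9

0x1DF2 = 1110111110010
Count the 1s: 1 + 1 + 1 + 1 + 1 + 1 + 1 + 1 + 1 = 9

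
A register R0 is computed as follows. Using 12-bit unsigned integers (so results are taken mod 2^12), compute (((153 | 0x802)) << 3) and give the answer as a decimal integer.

153 = 000010011001
0x802 = 100000000010
→ | → 100010011011 = 2203
→ << 3 (mod 2^12) → 010011011000 = 1240

1240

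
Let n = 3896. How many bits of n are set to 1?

3896 = 111100111000
Count the 1s: 1 + 1 + 1 + 1 + 1 + 1 + 1 = 7

7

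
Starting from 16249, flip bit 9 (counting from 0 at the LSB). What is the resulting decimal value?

x = 11111101111001
bit 9 is currently 1; toggle it via x ^ (1 << 9) = x ^ 512
→ 11110101111001 = 15737

15737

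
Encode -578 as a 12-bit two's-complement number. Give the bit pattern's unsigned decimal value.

3518

578 in 12 bits: 001001000010
Invert: 110110111101
Add 1:  110110111110 = 3518
(Check: 2^12 - 578 = 4096 - 578 = 3518.)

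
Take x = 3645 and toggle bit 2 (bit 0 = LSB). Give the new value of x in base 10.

3641

x = 111000111101
bit 2 is currently 1; toggle it via x ^ (1 << 2) = x ^ 4
→ 111000111001 = 3641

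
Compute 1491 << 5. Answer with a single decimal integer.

1491 = 0000010111010011
shift left by 5 → 1011101001100000 = 47712
(equivalently, 1491 × 2^5 = 1491 × 32)

47712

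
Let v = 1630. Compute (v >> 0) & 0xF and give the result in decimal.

14

v = 011001011110
Shift right by 0: 011001011110
Mask low 4 bits: 1110 = 14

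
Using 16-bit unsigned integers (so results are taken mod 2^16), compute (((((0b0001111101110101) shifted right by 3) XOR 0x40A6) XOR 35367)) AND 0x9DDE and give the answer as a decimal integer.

0b0001111101110101 = 0001111101110101
→ shifted right by 3 → 0000001111101110 = 1006
0x40A6 = 0100000010100110
→ XOR → 0100001101001000 = 17224
35367 = 1000101000100111
→ XOR → 1100100101101111 = 51567
0x9DDE = 1001110111011110
→ AND → 1000100101001110 = 35150

35150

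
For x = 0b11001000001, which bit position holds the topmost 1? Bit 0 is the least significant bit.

10

0b11001000001 = 11001000001
The topmost 1 is at position 10 (since 2^10 = 1024 ≤ 1601 < 2048).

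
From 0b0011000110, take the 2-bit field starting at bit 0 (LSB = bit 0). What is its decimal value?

2

v = 0011000110
Shift right by 0: 0011000110
Mask low 2 bits: 10 = 2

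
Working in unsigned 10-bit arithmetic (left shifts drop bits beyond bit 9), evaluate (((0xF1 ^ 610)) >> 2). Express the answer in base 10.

0xF1 = 0011110001
610 = 1001100010
→ ^ → 1010010011 = 659
→ >> 2 → 0010100100 = 164

164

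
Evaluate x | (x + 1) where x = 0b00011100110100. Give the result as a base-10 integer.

x = 11100110100 = 1844
x + 1 = 11100110101
OR    = 11100110101 = 1845
(x | (x + 1) sets the lowest cleared bit.)

1845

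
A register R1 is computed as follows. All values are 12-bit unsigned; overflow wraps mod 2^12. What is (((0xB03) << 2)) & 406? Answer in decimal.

4

0xB03 = 101100000011
→ << 2 (mod 2^12) → 110000001100 = 3084
406 = 000110010110
→ & → 000000000100 = 4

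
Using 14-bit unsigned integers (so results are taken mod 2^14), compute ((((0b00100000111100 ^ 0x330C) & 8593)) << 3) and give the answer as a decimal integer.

2176

0b00100000111100 = 00100000111100
0x330C = 11001100001100
→ ^ → 11101100110000 = 15152
8593 = 10000110010001
→ & → 10000100010000 = 8464
→ << 3 (mod 2^14) → 00100010000000 = 2176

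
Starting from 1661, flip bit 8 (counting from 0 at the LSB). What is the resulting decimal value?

1917

x = 11001111101
bit 8 is currently 0; toggle it via x ^ (1 << 8) = x ^ 256
→ 11101111101 = 1917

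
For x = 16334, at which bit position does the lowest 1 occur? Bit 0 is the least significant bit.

1

16334 = 11111111001110
Trailing zeros: 1, so the lowest set bit is bit 1 (value 2).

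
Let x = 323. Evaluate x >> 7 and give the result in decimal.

2

323 = 101000011
shift right by 7 → 000000010 = 2
(equivalently, floor(323 / 128))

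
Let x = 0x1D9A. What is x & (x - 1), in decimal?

x = 1110110011010 = 7578
x - 1 = 1110110011001
AND   = 1110110011000 = 7576
(x & (x - 1) clears the lowest set bit of x.)

7576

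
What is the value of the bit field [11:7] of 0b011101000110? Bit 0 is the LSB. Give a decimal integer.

v = 011101000110
Shift right by 7: 01110
Mask low 5 bits: 01110 = 14

14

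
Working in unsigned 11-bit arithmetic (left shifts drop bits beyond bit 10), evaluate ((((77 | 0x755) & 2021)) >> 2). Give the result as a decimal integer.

465

77 = 00001001101
0x755 = 11101010101
→ | → 11101011101 = 1885
2021 = 11111100101
→ & → 11101000101 = 1861
→ >> 2 → 00111010001 = 465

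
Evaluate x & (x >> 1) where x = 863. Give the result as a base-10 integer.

271

x = 1101011111 = 863
x>>1 = 0110101111
AND  = 0100001111 = 271
(x & (x >> 1) has a 1 wherever x has two consecutive 1 bits.)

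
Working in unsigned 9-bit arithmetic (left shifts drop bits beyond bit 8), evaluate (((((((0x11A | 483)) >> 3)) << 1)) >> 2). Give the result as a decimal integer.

0x11A = 100011010
483 = 111100011
→ | → 111111011 = 507
→ >> 3 → 000111111 = 63
→ << 1 (mod 2^9) → 001111110 = 126
→ >> 2 → 000011111 = 31

31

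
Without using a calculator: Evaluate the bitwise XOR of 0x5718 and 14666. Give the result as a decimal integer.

0x5718 = 101011100011000
14666 = 011100101001010
XOR → 110111001010010 = 28242

28242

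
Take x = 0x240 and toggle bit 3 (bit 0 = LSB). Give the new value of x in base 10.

x = 1001000000
bit 3 is currently 0; toggle it via x ^ (1 << 3) = x ^ 8
→ 1001001000 = 584

584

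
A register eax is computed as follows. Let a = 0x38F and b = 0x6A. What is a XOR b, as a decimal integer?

0x38F = 1110001111
0x6A = 0001101010
XOR → 1111100101 = 997

997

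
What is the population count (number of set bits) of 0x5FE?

0x5FE = 10111111110
Count the 1s: 1 + 1 + 1 + 1 + 1 + 1 + 1 + 1 + 1 = 9

9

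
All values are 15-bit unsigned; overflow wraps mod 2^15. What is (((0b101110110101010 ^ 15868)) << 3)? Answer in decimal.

688

0b101110110101010 = 101110110101010
15868 = 011110111111100
→ ^ → 110000001010110 = 24662
→ << 3 (mod 2^15) → 000001010110000 = 688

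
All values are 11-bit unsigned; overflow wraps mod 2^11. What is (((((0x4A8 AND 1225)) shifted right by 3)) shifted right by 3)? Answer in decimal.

18

0x4A8 = 10010101000
1225 = 10011001001
→ AND → 10010001000 = 1160
→ shifted right by 3 → 00010010001 = 145
→ shifted right by 3 → 00000010010 = 18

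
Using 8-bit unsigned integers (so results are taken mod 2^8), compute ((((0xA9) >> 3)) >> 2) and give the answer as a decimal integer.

5

0xA9 = 10101001
→ >> 3 → 00010101 = 21
→ >> 2 → 00000101 = 5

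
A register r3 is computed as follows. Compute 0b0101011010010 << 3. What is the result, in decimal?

x = 000101011010010
shift left by 3 → 101011010010000 = 22160
(equivalently, 2770 × 2^3 = 2770 × 8)

22160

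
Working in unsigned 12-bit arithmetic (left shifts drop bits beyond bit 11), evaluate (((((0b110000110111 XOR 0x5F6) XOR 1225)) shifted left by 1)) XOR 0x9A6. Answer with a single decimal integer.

0b110000110111 = 110000110111
0x5F6 = 010111110110
→ XOR → 100111000001 = 2497
1225 = 010011001001
→ XOR → 110100001000 = 3336
→ shifted left by 1 (mod 2^12) → 101000010000 = 2576
0x9A6 = 100110100110
→ XOR → 001110110110 = 950

950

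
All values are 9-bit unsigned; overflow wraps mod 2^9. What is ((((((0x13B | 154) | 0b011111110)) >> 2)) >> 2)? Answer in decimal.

0x13B = 100111011
154 = 010011010
→ | → 110111011 = 443
0b011111110 = 011111110
→ | → 111111111 = 511
→ >> 2 → 001111111 = 127
→ >> 2 → 000011111 = 31

31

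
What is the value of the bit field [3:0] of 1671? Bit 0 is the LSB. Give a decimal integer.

v = 11010000111
Shift right by 0: 11010000111
Mask low 4 bits: 0111 = 7

7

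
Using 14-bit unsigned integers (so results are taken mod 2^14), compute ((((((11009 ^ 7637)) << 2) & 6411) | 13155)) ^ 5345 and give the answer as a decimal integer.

11009 = 10101100000001
7637 = 01110111010101
→ ^ → 11011011010100 = 14036
→ << 2 (mod 2^14) → 01101101010000 = 6992
6411 = 01100100001011
→ & → 01100100000000 = 6400
13155 = 11001101100011
→ | → 11101101100011 = 15203
5345 = 01010011100001
→ ^ → 10111110000010 = 12162

12162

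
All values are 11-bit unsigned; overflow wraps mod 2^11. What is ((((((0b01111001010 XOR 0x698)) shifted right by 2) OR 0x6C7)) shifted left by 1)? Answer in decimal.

0b01111001010 = 01111001010
0x698 = 11010011000
→ XOR → 10101010010 = 1362
→ shifted right by 2 → 00101010100 = 340
0x6C7 = 11011000111
→ OR → 11111010111 = 2007
→ shifted left by 1 (mod 2^11) → 11110101110 = 1966

1966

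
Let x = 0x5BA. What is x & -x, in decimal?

2

x = 10110111010 = 1466
-x (two's complement) = …01001000110
AND   = 00000000010 = 2
(x & -x isolates the lowest set bit of x.)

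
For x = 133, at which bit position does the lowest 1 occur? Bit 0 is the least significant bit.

0

133 = 10000101
Trailing zeros: 0, so the lowest set bit is bit 0 (value 1).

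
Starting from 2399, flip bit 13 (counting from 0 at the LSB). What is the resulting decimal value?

10591

x = 00100101011111
bit 13 is currently 0; toggle it via x ^ (1 << 13) = x ^ 8192
→ 10100101011111 = 10591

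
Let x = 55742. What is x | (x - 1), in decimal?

x = 1101100110111110 = 55742
x - 1 = 1101100110111101
OR    = 1101100110111111 = 55743
(x | (x - 1) sets all bits below the lowest set bit.)

55743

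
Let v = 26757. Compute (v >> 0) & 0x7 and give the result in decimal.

v = 110100010000101
Shift right by 0: 110100010000101
Mask low 3 bits: 101 = 5

5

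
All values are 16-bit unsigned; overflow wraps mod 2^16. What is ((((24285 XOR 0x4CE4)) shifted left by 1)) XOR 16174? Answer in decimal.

7004

24285 = 0101111011011101
0x4CE4 = 0100110011100100
→ XOR → 0001001000111001 = 4665
→ shifted left by 1 (mod 2^16) → 0010010001110010 = 9330
16174 = 0011111100101110
→ XOR → 0001101101011100 = 7004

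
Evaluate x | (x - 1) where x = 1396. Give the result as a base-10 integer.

x = 10101110100 = 1396
x - 1 = 10101110011
OR    = 10101110111 = 1399
(x | (x - 1) sets all bits below the lowest set bit.)

1399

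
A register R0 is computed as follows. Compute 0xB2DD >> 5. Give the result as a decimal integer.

0xB2DD = 1011001011011101
shift right by 5 → 0000010110010110 = 1430
(equivalently, floor(45789 / 32))

1430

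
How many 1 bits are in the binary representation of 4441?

6

4441 = 1000101011001
Count the 1s: 1 + 1 + 1 + 1 + 1 + 1 = 6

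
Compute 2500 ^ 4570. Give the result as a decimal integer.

6174

2500 = 0100111000100
4570 = 1000111011010
XOR → 1100000011110 = 6174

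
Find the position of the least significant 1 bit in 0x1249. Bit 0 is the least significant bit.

0x1249 = 1001001001001
Trailing zeros: 0, so the lowest set bit is bit 0 (value 1).

0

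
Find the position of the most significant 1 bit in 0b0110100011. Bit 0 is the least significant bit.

8

0b0110100011 = 110100011
The topmost 1 is at position 8 (since 2^8 = 256 ≤ 419 < 512).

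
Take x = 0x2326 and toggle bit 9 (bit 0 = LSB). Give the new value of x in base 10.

8486

x = 010001100100110
bit 9 is currently 1; toggle it via x ^ (1 << 9) = x ^ 512
→ 010000100100110 = 8486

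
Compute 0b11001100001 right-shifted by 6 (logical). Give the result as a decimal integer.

x = 11001100001
shift right by 6 → 00000011001 = 25
(equivalently, floor(1633 / 64))

25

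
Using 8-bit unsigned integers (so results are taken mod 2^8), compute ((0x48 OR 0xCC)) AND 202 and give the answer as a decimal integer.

200

0x48 = 01001000
0xCC = 11001100
→ OR → 11001100 = 204
202 = 11001010
→ AND → 11001000 = 200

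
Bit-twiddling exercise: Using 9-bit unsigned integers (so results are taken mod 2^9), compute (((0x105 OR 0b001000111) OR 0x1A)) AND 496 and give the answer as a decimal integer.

0x105 = 100000101
0b001000111 = 001000111
→ OR → 101000111 = 327
0x1A = 000011010
→ OR → 101011111 = 351
496 = 111110000
→ AND → 101010000 = 336

336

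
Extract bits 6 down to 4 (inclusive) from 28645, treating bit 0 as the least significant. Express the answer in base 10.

6

v = 110111111100101
Shift right by 4: 11011111110
Mask low 3 bits: 110 = 6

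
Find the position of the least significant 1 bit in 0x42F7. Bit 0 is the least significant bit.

0x42F7 = 100001011110111
Trailing zeros: 0, so the lowest set bit is bit 0 (value 1).

0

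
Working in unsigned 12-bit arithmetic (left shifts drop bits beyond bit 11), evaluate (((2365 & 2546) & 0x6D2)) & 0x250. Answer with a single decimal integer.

2365 = 100100111101
2546 = 100111110010
→ & → 100100110000 = 2352
0x6D2 = 011011010010
→ & → 000000010000 = 16
0x250 = 001001010000
→ & → 000000010000 = 16

16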